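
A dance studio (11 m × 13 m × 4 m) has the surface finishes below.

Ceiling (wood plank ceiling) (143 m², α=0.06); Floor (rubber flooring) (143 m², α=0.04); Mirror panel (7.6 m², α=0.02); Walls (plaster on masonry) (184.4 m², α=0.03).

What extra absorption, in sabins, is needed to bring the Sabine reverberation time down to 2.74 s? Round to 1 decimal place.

A₁ = Σ Sᵢαᵢ = 143·0.06 + 143·0.04 + 7.6·0.02 + 184.4·0.03 = 19.984 sabins.
Target A₂ = 0.161·572/2.74 = 33.610 sabins (V = 572 m³).
Shortfall: 33.610 − 19.984 = 13.6 sabins.

13.6 sabins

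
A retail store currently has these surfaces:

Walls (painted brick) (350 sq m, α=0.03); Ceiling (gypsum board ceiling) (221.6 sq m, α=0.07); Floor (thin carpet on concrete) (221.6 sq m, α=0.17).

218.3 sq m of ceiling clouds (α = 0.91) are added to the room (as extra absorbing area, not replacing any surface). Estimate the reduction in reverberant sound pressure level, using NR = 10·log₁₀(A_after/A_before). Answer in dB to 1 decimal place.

6.1 dB

A_before = Σ Sᵢαᵢ = 350*0.03 + 221.6*0.07 + 221.6*0.17 = 63.684 sabins.
Added absorption = 218.3 × 0.91 = 198.653 sabins.
A_after = 63.684 + 198.653 = 262.337 sabins.
NR = 10·log₁₀(262.337/63.684) = 6.1 dB.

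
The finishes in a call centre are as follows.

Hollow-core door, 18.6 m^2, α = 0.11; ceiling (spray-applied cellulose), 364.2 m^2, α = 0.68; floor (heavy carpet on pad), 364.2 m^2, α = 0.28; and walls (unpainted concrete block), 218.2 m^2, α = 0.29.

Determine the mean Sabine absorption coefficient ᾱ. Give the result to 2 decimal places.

0.43

S = Σ Sᵢ = 18.6 + 364.2 + 364.2 + 218.2 = 965.2 m^2.
A = 18.6·0.11 + 364.2·0.68 + 364.2·0.28 + 218.2·0.29 = 414.956 sabins.
ᾱ = 414.956 / 965.2 = 0.43.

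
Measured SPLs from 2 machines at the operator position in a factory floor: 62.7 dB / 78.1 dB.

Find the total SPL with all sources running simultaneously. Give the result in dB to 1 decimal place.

78.2 dB

Converting to relative power and adding: 10^(62.7/10) + 10^(78.1/10) = 6.643e+07.
L_total = 10·log₁₀(6.643e+07) = 78.2 dB.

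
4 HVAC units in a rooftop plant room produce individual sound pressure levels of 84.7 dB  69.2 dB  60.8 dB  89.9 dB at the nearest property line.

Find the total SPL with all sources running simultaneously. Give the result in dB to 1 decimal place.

Sum in the linear (power) domain: Σ 10^(Lᵢ/10) = 10^(84.7/10) + 10^(69.2/10) + 10^(60.8/10) + 10^(89.9/10) = 1.282e+09.
L_total = 10·log₁₀(1.282e+09) = 91.1 dB.

91.1 dB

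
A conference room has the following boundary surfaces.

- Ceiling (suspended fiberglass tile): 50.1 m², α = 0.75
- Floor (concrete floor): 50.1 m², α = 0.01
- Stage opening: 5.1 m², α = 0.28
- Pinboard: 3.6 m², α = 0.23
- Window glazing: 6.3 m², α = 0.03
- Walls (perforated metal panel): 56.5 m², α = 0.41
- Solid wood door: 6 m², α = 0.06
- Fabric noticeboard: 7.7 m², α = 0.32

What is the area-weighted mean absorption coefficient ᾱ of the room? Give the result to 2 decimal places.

0.36

Total surface area S = 185.4 m².
Σ(Sᵢαᵢ) = 50.1·0.75 + 50.1·0.01 + 5.1·0.28 + 3.6·0.23 + 6.3·0.03 + 56.5·0.41 + 6·0.06 + 7.7·0.32 = 66.510.
ᾱ = 66.510 / 185.4 = 0.36.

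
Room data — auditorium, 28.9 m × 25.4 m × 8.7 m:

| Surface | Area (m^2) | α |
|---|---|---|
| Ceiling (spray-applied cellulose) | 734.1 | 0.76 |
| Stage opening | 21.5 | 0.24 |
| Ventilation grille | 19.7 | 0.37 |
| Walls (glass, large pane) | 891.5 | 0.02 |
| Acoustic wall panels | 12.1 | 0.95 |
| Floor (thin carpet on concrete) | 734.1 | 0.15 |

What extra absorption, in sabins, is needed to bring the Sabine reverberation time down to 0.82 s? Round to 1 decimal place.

544.1 sabins

A₁ = Σ Sᵢαᵢ = 734.1·0.76 + 21.5·0.24 + 19.7·0.37 + 891.5·0.02 + 12.1·0.95 + 734.1·0.15 = 709.805 sabins.
For T = 0.82 s, need A₂ = 0.161·V/T = 0.161·6386.322/0.82 = 1253.900 sabins.
Additional absorption ΔA = 1253.900 − 709.805 = 544.1 sabins.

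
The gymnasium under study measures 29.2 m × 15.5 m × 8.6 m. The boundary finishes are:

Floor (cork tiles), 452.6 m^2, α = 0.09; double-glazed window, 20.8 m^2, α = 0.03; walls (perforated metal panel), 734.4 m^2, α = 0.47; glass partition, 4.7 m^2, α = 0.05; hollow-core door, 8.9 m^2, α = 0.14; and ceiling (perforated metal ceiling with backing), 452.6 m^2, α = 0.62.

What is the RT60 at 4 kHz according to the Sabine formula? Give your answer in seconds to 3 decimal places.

Total absorption A = 452.6*0.09 + 20.8*0.03 + 734.4*0.47 + 4.7*0.05 + 8.9*0.14 + 452.6*0.62
  = 40.734 + 0.624 + 345.168 + 0.235 + 1.246 + 280.612 = 668.619 m^2 sabins.
Volume V = 29.2 × 15.5 × 8.6 = 3892.36 m³.
T = 0.161 V/A = 0.161·3892.36/668.619 = 0.937 s.

0.937 sec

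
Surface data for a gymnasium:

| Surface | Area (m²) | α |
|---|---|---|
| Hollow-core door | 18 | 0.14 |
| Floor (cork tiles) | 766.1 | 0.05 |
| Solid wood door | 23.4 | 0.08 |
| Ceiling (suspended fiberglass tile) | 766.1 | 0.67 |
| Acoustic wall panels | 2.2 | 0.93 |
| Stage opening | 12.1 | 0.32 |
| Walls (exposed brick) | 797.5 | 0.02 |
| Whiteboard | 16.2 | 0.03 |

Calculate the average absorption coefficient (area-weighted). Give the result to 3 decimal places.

S = Σ Sᵢ = 18 + 766.1 + 23.4 + 766.1 + 2.2 + 12.1 + 797.5 + 16.2 = 2401.6 m².
Weighted sum Σ Sα = 578.338.
ᾱ = 578.338 / 2401.6 = 0.241.

0.241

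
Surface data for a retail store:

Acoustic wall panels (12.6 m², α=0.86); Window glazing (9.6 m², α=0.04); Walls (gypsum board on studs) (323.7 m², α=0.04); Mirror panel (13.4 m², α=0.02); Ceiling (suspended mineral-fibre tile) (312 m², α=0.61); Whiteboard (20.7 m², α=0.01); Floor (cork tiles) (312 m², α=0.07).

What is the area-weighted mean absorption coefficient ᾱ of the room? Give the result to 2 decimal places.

0.24

S = Σ Sᵢ = 12.6 + 9.6 + 323.7 + 13.4 + 312 + 20.7 + 312 = 1004.0 m².
A = 12.6×0.86 + 9.6×0.04 + 323.7×0.04 + 13.4×0.02 + 312×0.61 + 20.7×0.01 + 312×0.07 = 236.803 sabins.
ᾱ = 236.803 / 1004.0 = 0.24.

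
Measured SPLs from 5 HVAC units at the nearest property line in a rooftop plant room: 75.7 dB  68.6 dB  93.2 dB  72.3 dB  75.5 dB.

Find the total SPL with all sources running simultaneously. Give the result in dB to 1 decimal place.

93.4 dB

Σ 10^(Lᵢ/10) = 2.186e+09.
Back to dB: 10·log₁₀ Σ = 93.4 dB.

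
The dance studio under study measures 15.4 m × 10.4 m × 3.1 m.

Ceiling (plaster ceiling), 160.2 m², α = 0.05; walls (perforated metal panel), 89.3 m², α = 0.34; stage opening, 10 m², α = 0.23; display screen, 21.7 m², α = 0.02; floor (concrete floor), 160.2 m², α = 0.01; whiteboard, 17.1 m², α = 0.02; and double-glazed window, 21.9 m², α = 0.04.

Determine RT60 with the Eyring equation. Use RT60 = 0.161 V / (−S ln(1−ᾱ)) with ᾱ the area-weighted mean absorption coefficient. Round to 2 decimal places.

Total surface area S = 160.2 + 89.3 + 10 + 21.7 + 160.2 + 17.1 + 21.9 = 480.4 m².
Σ(Sᵢαᵢ) = 160.2×0.05 + 89.3×0.34 + 10×0.23 + 21.7×0.02 + 160.2×0.01 + 17.1×0.02 + 21.9×0.04 = 43.926.
ᾱ = 43.926 / 480.4 = 0.0914.
Eyring denominator: −S ln(1−ᾱ) = 46.046.
V = 15.4 × 10.4 × 3.1 = 496.496 m³.
T = 0.161·V/[−S·ln(1−ᾱ)] = 0.161·496.496/46.046 = 1.74 s.

1.74 s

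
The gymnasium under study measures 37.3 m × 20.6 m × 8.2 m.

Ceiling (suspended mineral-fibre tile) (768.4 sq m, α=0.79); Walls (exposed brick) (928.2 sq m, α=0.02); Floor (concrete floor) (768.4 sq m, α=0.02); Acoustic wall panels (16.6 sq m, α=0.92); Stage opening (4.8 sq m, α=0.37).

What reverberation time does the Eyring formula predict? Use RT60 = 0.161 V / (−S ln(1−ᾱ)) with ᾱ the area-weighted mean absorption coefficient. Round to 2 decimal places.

1.33 s

Total surface area S = 768.4 + 928.2 + 768.4 + 16.6 + 4.8 = 2486.4 sq m.
Σ(Sᵢαᵢ) = 768.4·0.79 + 928.2·0.02 + 768.4·0.02 + 16.6·0.92 + 4.8·0.37 = 658.016.
ᾱ = 658.016 / 2486.4 = 0.2646.
Eyring denominator: −S ln(1−ᾱ) = 764.172.
V = 37.3 × 20.6 × 8.2 = 6300.716 m³.
T = 0.161·V/[−S·ln(1−ᾱ)] = 0.161·6300.716/764.172 = 1.33 s.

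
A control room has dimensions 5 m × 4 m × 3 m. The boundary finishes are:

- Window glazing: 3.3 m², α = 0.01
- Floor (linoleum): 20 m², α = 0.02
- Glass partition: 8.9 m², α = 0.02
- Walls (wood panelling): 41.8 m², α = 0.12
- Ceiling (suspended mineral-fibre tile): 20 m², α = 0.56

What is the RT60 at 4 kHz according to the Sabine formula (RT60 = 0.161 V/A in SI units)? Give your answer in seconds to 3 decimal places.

Equivalent absorption area: A = 3.3×0.01 + 20×0.02 + 8.9×0.02 + 41.8×0.12 + 20×0.56 = 16.827 m².
Room volume: 60 m³.
Sabine: RT60 = 0.161 × 60 / 16.827 = 0.574 s.

0.574 s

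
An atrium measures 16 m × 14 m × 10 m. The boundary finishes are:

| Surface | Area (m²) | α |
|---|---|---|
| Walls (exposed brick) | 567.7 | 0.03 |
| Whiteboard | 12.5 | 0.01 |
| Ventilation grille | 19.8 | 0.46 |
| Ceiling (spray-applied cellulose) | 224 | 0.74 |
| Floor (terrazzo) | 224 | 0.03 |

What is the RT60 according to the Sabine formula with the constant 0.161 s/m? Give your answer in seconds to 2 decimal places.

Total absorption A = 567.7×0.03 + 12.5×0.01 + 19.8×0.46 + 224×0.74 + 224×0.03
  = 17.031 + 0.125 + 9.108 + 165.760 + 6.720 = 198.744 m² sabins.
Room volume: 2240 m³.
Sabine: RT60 = 0.161 × 2240 / 198.744 = 1.81 s.

1.81 s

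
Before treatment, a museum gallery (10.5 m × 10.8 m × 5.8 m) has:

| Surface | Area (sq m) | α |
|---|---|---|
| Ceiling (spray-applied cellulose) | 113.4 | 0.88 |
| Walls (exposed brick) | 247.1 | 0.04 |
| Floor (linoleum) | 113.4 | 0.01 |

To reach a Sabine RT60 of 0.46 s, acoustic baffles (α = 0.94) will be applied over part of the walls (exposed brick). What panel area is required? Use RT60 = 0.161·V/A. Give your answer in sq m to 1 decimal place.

Equivalent absorption area: A₁ = 113.4*0.88 + 247.1*0.04 + 113.4*0.01 = 110.810 sq m.
Required A₂ = 0.161·657.72/0.46 = 230.202 sabins.
ΔA needed = 230.202 − 110.810 = 119.392 sabins.
Each sq m of panel replacing the walls (exposed brick) adds (0.94 − 0.04) = 0.90 sabins.
Area = ΔA/Δα = 119.392/0.90 = 132.7 sq m.

132.7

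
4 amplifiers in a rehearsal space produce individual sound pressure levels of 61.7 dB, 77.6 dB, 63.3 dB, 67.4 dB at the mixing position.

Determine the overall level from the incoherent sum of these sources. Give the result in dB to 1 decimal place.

78.2 dB

Sum in the linear (power) domain: Σ 10^(Lᵢ/10) = 10^(61.7/10) + 10^(77.6/10) + 10^(63.3/10) + 10^(67.4/10) = 6.666e+07.
Back to dB: 10·log₁₀ Σ = 78.2 dB.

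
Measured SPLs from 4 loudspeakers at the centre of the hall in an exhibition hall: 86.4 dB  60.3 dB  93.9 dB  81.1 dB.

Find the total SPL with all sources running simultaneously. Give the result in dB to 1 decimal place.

94.8 dB

Sum in the linear (power) domain: Σ 10^(Lᵢ/10) = 10^(86.4/10) + 10^(60.3/10) + 10^(93.9/10) + 10^(81.1/10) = 3.021e+09.
Combined level = 10 log₁₀(3.021e+09) = 94.8 dB.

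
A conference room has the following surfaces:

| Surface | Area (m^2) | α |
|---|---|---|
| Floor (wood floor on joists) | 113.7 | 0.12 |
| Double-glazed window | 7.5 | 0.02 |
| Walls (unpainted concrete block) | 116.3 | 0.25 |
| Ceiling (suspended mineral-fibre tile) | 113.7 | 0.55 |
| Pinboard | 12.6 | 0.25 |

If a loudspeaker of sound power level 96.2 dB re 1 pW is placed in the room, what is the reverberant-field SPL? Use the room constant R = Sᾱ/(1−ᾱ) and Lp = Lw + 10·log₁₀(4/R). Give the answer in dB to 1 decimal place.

80.3 dB

Σ(Sᵢαᵢ) = 113.7·0.12 + 7.5·0.02 + 116.3·0.25 + 113.7·0.55 + 12.6·0.25 = 108.554; total area S = 363.8 m^2.
ᾱ = 108.554/363.8 = 0.2984; R = Sᾱ/(1−ᾱ) = 108.554/(1−0.2984) = 154.723 m^2.
Lp = Lw + 10 log₁₀(4/R) = 96.2 -15.87 = 80.3 dB.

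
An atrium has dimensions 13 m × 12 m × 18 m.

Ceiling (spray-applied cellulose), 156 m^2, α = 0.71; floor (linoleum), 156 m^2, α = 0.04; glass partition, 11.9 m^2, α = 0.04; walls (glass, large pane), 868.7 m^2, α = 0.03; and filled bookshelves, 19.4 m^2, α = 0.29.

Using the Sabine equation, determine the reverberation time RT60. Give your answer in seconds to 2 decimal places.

Total absorption A = 156×0.71 + 156×0.04 + 11.9×0.04 + 868.7×0.03 + 19.4×0.29
  = 110.760 + 6.240 + 0.476 + 26.061 + 5.626 = 149.163 m^2 sabins.
V = 13·12·18 = 2808 m³.
Sabine: RT60 = 0.161 × 2808 / 149.163 = 3.03 s.

3.03 s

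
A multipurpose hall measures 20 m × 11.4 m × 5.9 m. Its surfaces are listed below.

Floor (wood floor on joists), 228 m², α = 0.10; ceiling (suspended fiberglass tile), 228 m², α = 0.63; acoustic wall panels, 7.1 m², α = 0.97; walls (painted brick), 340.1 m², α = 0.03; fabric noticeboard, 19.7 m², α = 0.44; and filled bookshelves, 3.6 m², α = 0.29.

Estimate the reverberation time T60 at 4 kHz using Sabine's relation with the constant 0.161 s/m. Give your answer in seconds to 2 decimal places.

A = Σ Sᵢαᵢ = 228·0.10 + 228·0.63 + 7.1·0.97 + 340.1·0.03 + 19.7·0.44 + 3.6·0.29 = 193.242 sabins.
Volume V = 20 × 11.4 × 5.9 = 1345.2 m³.
Sabine: RT60 = 0.161 × 1345.2 / 193.242 = 1.12 s.

1.12 s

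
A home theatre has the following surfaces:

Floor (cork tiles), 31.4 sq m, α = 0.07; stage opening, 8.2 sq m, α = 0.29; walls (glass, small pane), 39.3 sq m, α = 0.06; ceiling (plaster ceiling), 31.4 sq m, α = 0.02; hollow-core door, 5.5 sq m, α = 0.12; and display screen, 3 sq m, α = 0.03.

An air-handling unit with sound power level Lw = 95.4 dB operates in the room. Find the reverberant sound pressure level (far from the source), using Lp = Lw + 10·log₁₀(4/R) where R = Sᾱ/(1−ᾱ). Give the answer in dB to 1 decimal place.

91.9 dB

A = 8.312 sabins; S = 118.8 sq m.
ᾱ = 8.312/118.8 = 0.0700; R = Sᾱ/(1−ᾱ) = 8.312/(1−0.0700) = 8.938 sq m.
Lp = Lw + 10 log₁₀(4/R) = 95.4 -3.49 = 91.9 dB.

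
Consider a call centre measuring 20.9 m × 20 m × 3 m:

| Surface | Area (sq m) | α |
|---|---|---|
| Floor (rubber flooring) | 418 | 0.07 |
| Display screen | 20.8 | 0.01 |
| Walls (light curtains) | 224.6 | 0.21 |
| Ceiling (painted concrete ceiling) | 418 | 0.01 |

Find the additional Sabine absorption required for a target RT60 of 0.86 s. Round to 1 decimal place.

153.9 sabins

Equivalent absorption area: A₁ = 418·0.07 + 20.8·0.01 + 224.6·0.21 + 418·0.01 = 80.814 sq m.
For T = 0.86 s, need A₂ = 0.161·V/T = 0.161·1254/0.86 = 234.760 sabins.
Shortfall: 234.760 − 80.814 = 153.9 sabins.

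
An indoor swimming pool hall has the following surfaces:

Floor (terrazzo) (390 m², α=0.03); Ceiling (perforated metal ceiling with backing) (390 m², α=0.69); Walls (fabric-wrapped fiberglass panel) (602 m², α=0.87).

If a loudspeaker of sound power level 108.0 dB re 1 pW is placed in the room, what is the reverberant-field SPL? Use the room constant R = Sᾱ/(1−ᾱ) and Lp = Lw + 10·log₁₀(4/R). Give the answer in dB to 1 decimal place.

A = 804.540 sabins; S = 1382.0 m².
ᾱ = 804.540/1382.0 = 0.5822; R = Sᾱ/(1−ᾱ) = 804.540/(1−0.5822) = 1925.658 m².
Lp = Lw + 10 log₁₀(4/R) = 108.0 -26.83 = 81.2 dB.

81.2 dB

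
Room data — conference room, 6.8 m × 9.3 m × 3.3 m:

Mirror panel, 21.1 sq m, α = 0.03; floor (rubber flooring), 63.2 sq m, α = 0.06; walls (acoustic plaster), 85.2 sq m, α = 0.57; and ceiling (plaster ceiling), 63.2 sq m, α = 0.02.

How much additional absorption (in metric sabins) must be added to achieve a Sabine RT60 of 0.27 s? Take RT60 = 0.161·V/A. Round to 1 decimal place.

Total absorption A₁ = 21.1·0.03 + 63.2·0.06 + 85.2·0.57 + 63.2·0.02
  = 0.633 + 3.792 + 48.564 + 1.264 = 54.253 sq m sabins.
Target A₂ = 0.161·208.692/0.27 = 124.442 sabins (V = 208.692 m³).
ΔA = A₂ − A₁ = 124.442 − 54.253 = 70.2 sabins.

70.2 sabins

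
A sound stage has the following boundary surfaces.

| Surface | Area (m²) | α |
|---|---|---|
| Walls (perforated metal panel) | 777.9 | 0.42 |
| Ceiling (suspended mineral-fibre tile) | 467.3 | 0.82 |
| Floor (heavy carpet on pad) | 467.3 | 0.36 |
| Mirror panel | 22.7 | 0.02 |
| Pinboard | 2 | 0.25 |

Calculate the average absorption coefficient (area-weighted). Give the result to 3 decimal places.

S = Σ Sᵢ = 777.9 + 467.3 + 467.3 + 22.7 + 2 = 1737.2 m².
A = 777.9·0.42 + 467.3·0.82 + 467.3·0.36 + 22.7·0.02 + 2·0.25 = 879.086 sabins.
ᾱ = A/S = 0.506.

0.506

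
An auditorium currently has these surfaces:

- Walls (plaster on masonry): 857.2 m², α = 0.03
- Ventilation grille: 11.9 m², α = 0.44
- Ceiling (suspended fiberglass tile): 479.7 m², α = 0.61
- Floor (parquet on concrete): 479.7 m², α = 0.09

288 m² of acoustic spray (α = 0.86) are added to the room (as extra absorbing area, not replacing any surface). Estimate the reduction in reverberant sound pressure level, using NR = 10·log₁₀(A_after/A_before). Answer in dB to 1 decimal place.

2.2 dB

Equivalent absorption area: A_before = 857.2*0.03 + 11.9*0.44 + 479.7*0.61 + 479.7*0.09 = 366.742 m².
Treatment contributes 288·0.86 = 247.680 sabins.
A_after = 366.742 + 247.680 = 614.422 sabins.
Reduction = 10 log₁₀(A_after/A_before) = 10 log₁₀(1.6754) = 2.2 dB.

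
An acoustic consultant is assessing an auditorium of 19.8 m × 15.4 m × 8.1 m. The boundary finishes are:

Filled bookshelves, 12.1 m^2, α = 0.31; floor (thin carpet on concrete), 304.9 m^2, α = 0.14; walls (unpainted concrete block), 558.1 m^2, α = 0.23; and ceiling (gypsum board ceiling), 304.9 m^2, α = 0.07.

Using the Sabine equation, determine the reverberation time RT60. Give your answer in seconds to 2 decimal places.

2.03 s

Summing Sᵢαᵢ: 3.751 + 42.686 + 128.363 + 21.343 → A = 196.143 sabins.
Volume V = 19.8 × 15.4 × 8.1 = 2469.852 m³.
Sabine: RT60 = 0.161 × 2469.852 / 196.143 = 2.03 s.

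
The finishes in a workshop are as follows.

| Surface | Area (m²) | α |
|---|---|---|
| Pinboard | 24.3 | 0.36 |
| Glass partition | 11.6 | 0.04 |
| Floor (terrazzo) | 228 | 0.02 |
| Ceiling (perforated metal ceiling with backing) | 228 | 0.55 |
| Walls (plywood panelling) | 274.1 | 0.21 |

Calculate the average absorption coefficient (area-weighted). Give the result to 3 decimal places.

0.257

S = Σ Sᵢ = 24.3 + 11.6 + 228 + 228 + 274.1 = 766.0 m².
Weighted sum Σ Sα = 196.733.
ᾱ = 196.733 / 766.0 = 0.257.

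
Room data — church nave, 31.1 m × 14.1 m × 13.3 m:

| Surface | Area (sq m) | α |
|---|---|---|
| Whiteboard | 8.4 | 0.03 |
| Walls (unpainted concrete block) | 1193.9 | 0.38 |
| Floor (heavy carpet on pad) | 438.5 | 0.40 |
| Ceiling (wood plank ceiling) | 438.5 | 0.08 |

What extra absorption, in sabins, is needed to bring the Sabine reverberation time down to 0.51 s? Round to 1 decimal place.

1176.7 sabins

Equivalent absorption area: A₁ = 8.4*0.03 + 1193.9*0.38 + 438.5*0.40 + 438.5*0.08 = 664.414 sq m.
Target A₂ = 0.161·5832.183/0.51 = 1841.140 sabins (V = 5832.183 m³).
ΔA = A₂ − A₁ = 1841.140 − 664.414 = 1176.7 sabins.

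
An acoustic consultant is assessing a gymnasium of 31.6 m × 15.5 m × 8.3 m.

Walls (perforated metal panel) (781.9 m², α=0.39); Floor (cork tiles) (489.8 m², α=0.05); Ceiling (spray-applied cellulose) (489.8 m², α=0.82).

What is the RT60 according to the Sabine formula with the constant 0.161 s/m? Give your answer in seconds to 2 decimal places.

0.90 sec

Total absorption A = 781.9×0.39 + 489.8×0.05 + 489.8×0.82
  = 304.941 + 24.490 + 401.636 = 731.067 m² sabins.
Volume V = 31.6 × 15.5 × 8.3 = 4065.34 m³.
RT60 = 0.161 · V / A = 0.161 × 4065.34 / 731.067 = 0.90 s.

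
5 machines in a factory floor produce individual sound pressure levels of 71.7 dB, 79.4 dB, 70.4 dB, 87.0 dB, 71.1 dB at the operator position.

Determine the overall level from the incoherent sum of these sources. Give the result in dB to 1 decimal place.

88.0 dB

Σ 10^(Lᵢ/10) = 6.269e+08.
L_total = 10·log₁₀(6.269e+08) = 88.0 dB.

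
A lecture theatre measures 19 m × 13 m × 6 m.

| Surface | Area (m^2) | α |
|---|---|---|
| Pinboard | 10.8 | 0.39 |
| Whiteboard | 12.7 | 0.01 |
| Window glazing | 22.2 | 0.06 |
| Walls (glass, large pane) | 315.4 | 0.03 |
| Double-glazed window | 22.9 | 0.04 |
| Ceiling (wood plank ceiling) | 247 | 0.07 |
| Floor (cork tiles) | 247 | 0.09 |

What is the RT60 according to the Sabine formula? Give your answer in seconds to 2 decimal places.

4.29 s

Equivalent absorption area: A = 10.8·0.39 + 12.7·0.01 + 22.2·0.06 + 315.4·0.03 + 22.9·0.04 + 247·0.07 + 247·0.09 = 55.569 m^2.
Volume V = 19 × 13 × 6 = 1482 m³.
T = 0.161 V/A = 0.161·1482/55.569 = 4.29 s.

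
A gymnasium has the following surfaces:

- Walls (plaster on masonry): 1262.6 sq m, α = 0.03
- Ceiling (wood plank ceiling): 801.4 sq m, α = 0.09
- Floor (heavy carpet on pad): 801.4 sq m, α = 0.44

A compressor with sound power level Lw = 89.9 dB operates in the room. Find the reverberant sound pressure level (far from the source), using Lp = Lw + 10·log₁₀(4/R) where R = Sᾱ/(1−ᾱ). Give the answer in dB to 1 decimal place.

Σ(Sᵢαᵢ) = 1262.6·0.03 + 801.4·0.09 + 801.4·0.44 = 462.620; total area S = 2865.4 sq m.
ᾱ = 462.620/2865.4 = 0.1615; R = Sᾱ/(1−ᾱ) = 462.620/(1−0.1615) = 551.723 sq m.
Lp = 89.9 + 10·log₁₀(4/551.723) = 89.9 + (-21.40) = 68.5 dB.

68.5 dB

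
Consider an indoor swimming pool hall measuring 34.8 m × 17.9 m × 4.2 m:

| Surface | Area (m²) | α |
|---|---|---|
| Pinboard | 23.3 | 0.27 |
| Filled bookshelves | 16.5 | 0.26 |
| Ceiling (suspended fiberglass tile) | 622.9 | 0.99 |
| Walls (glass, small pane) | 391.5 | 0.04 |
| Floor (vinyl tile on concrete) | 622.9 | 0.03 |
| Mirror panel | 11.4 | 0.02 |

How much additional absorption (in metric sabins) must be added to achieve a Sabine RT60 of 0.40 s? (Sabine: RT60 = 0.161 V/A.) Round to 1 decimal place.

391.2 sabins

Summing Sᵢαᵢ: 6.291 + 4.290 + 616.671 + 15.660 + 18.687 + 0.228 → A₁ = 661.827 sabins.
Target A₂ = 0.161·2616.264/0.40 = 1053.046 sabins (V = 2616.264 m³).
ΔA = A₂ − A₁ = 1053.046 − 661.827 = 391.2 sabins.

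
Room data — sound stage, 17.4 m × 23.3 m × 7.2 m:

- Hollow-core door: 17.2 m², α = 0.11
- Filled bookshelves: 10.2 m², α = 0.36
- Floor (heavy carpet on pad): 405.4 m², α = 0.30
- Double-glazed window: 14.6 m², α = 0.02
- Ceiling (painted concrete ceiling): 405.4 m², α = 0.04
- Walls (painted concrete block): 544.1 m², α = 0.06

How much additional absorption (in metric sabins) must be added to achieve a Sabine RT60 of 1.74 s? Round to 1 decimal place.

A₁ = Σ Sᵢαᵢ = 17.2·0.11 + 10.2·0.36 + 405.4·0.30 + 14.6·0.02 + 405.4·0.04 + 544.1·0.06 = 176.338 sabins.
V = 2919.024 m³. Required absorption A₂ = 0.161 × 2919.024 / 1.74 = 270.094 sabins.
ΔA = A₂ − A₁ = 270.094 − 176.338 = 93.8 sabins.

93.8 sabins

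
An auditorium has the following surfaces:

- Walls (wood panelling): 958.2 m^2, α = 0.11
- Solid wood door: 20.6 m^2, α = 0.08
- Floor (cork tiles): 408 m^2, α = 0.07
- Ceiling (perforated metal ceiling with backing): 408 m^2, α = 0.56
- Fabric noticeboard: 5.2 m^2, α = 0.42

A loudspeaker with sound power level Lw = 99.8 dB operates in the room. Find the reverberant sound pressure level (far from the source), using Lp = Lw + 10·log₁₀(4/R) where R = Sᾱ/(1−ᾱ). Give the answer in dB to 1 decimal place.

Σ(Sᵢαᵢ) = 958.2·0.11 + 20.6·0.08 + 408·0.07 + 408·0.56 + 5.2·0.42 = 366.274; total area S = 1800.0 m^2.
ᾱ = 366.274/1800.0 = 0.2035; R = Sᾱ/(1−ᾱ) = 366.274/(1−0.2035) = 459.854 m^2.
Lp = 99.8 + 10·log₁₀(4/459.854) = 99.8 + (-20.61) = 79.2 dB.

79.2 dB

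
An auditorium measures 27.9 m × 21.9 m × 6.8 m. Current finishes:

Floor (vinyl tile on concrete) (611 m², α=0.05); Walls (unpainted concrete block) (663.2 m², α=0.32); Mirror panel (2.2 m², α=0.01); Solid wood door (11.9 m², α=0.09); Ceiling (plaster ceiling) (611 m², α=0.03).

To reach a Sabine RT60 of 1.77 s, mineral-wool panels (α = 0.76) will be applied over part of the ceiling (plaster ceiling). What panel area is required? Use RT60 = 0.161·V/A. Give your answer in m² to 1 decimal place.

158.5

Summing Sᵢαᵢ: 30.550 + 212.224 + 0.022 + 1.071 + 18.330 → A₁ = 262.197 sabins.
Required A₂ = 0.161·4154.868/1.77 = 377.929 sabins.
ΔA needed = 377.929 − 262.197 = 115.732 sabins.
Net gain per m²: Δα = 0.76 − 0.03 = 0.73.
Area = ΔA/Δα = 115.732/0.73 = 158.5 m².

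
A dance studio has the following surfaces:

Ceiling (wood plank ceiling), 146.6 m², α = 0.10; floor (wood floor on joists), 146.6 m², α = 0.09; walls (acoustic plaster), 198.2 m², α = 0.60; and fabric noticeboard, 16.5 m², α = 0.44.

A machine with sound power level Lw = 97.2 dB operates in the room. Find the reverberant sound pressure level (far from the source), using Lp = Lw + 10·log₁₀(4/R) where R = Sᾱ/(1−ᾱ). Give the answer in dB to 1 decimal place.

79.8 dB

Σ(Sᵢαᵢ) = 146.6·0.10 + 146.6·0.09 + 198.2·0.60 + 16.5·0.44 = 154.034; total area S = 507.9 m².
ᾱ = 0.3033, so room constant R = A/(1−ᾱ) = 221.091 m².
Lp = Lw + 10 log₁₀(4/R) = 97.2 -17.43 = 79.8 dB.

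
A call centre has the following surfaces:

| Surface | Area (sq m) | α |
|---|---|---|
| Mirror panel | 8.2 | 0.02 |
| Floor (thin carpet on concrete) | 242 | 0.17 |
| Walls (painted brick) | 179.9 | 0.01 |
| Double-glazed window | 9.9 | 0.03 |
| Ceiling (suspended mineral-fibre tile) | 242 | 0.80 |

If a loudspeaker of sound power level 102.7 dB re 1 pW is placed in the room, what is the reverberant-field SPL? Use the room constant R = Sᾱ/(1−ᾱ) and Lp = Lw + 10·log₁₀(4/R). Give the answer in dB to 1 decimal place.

83.1 dB

Σ(Sᵢαᵢ) = 8.2·0.02 + 242·0.17 + 179.9·0.01 + 9.9·0.03 + 242·0.80 = 237.000; total area S = 682.0 sq m.
ᾱ = 0.3475, so room constant R = A/(1−ᾱ) = 363.218 sq m.
Lp = 102.7 + 10·log₁₀(4/363.218) = 102.7 + (-19.58) = 83.1 dB.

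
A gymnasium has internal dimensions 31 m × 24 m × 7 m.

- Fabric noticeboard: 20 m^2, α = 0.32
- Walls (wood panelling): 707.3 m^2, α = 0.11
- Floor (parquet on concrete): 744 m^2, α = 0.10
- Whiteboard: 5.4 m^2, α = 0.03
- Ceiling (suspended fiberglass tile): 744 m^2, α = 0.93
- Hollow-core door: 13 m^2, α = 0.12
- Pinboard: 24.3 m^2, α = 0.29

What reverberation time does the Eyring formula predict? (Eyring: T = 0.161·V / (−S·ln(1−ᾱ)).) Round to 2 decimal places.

S = Σ Sᵢ = 2258.0 m^2.
Absorption A = 20×0.32 + 707.3×0.11 + 744×0.10 + 5.4×0.03 + 744×0.93 + 13×0.12 + 24.3×0.29 = 859.292 sabins.
ᾱ = 859.292 / 2258.0 = 0.3806.
−S·ln(1−ᾱ) = −2258.0 × ln(1 − 0.3806) = 1081.591.
V = 31 × 24 × 7 = 5208 m³.
RT60 = 0.161 × 5208 / 1081.591 = 0.78 s.

0.78 sec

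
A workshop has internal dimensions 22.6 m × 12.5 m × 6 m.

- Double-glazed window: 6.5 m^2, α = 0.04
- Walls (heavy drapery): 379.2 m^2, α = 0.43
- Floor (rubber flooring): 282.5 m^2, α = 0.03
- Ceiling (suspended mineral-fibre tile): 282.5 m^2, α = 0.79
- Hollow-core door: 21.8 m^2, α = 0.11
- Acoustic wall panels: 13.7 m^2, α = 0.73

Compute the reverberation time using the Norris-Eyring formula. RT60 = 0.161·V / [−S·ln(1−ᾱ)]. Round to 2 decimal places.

0.52 sec

S = Σ Sᵢ = 986.2 m^2.
Absorption A = 6.5·0.04 + 379.2·0.43 + 282.5·0.03 + 282.5·0.79 + 21.8·0.11 + 13.7·0.73 = 407.365 sabins.
Mean coefficient ᾱ = A/S = 0.4131.
Eyring denominator: −S ln(1−ᾱ) = 525.547.
V = 22.6 × 12.5 × 6 = 1695 m³.
RT60 = 0.161 × 1695 / 525.547 = 0.52 s.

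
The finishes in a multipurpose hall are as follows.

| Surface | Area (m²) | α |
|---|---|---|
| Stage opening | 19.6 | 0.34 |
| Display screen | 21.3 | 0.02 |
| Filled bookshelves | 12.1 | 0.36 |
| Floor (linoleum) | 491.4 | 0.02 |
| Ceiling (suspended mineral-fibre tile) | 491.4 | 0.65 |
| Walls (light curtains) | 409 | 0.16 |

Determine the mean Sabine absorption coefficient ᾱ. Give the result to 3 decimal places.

0.281

S = Σ Sᵢ = 19.6 + 21.3 + 12.1 + 491.4 + 491.4 + 409 = 1444.8 m².
A = 19.6·0.34 + 21.3·0.02 + 12.1·0.36 + 491.4·0.02 + 491.4·0.65 + 409·0.16 = 406.124 sabins.
ᾱ = A/S = 0.281.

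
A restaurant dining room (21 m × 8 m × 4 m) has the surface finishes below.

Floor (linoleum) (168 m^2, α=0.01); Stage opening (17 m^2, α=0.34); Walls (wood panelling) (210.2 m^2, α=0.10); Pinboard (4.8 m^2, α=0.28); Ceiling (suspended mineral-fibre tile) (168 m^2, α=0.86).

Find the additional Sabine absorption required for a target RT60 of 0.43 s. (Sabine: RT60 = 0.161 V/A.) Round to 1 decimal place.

77.3 sabins

Summing Sᵢαᵢ: 1.680 + 5.780 + 21.020 + 1.344 + 144.480 → A₁ = 174.304 sabins.
V = 672 m³. Required absorption A₂ = 0.161 × 672 / 0.43 = 251.609 sabins.
Additional absorption ΔA = 251.609 − 174.304 = 77.3 sabins.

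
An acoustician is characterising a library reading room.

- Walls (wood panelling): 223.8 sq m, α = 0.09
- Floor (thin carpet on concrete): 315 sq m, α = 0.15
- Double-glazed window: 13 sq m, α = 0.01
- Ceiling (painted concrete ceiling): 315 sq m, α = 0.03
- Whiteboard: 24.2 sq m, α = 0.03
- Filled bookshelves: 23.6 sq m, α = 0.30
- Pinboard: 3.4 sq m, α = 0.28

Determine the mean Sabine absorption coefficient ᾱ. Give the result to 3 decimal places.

0.093

S = Σ Sᵢ = 223.8 + 315 + 13 + 315 + 24.2 + 23.6 + 3.4 = 918.0 sq m.
Weighted sum Σ Sα = 85.730.
ᾱ = A/S = 0.093.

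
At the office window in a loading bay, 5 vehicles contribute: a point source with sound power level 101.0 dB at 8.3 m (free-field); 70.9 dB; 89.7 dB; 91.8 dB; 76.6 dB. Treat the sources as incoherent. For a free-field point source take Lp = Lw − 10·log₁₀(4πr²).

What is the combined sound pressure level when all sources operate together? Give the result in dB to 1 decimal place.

Source at 8.3 m: Lp = 101.0 − 10·log₁₀(4π·8.3²) = 101.0 − 10·log₁₀(865.697) = 71.6 dB.
Sum in the linear (power) domain: Σ 10^(Lᵢ/10) = 10^(71.6/10) + 10^(70.9/10) + 10^(89.7/10) + 10^(91.8/10) + 10^(76.6/10) = 2.519e+09.
L_total = 10·log₁₀(2.519e+09) = 94.0 dB.

94.0 dB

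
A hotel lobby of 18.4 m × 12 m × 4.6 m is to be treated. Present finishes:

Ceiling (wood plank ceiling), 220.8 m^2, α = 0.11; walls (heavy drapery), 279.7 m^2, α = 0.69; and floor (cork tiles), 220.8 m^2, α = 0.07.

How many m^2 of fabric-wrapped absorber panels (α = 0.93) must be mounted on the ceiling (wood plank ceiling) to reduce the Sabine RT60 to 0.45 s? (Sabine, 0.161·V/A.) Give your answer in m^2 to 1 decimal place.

Equivalent absorption area: A₁ = 220.8×0.11 + 279.7×0.69 + 220.8×0.07 = 232.737 m^2.
V = 1015.68 m³. Target absorption A₂ = 0.161 × 1015.68 / 0.45 = 363.388 sabins.
Absorption to add: 363.388 − 232.737 = 130.651 sabins.
Each m^2 of panel replacing the ceiling (wood plank ceiling) adds (0.93 − 0.11) = 0.82 sabins.
Panel area = 130.651 / 0.82 = 159.3 m^2.

159.3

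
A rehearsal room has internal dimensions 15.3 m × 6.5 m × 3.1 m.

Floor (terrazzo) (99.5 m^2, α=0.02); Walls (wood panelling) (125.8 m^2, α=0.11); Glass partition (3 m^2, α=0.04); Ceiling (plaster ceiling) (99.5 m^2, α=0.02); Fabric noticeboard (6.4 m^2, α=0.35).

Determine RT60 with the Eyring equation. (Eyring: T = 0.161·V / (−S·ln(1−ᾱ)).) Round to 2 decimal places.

S = Σ Sᵢ = 334.2 m^2.
Σ(Sᵢαᵢ) = 99.5×0.02 + 125.8×0.11 + 3×0.04 + 99.5×0.02 + 6.4×0.35 = 20.178.
Mean coefficient ᾱ = A/S = 0.0604.
Eyring denominator: −S ln(1−ᾱ) = 20.821.
V = 15.3 × 6.5 × 3.1 = 308.295 m³.
T = 0.161·V/[−S·ln(1−ᾱ)] = 0.161·308.295/20.821 = 2.38 s.

2.38 sec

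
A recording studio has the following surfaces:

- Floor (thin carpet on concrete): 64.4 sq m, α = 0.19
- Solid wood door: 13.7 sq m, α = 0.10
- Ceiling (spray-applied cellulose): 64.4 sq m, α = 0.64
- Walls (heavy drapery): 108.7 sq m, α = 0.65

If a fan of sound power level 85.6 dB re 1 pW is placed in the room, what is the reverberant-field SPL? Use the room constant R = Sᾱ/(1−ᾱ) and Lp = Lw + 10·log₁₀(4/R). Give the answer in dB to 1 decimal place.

67.6 dB

A = 125.477 sabins; S = 251.2 sq m.
ᾱ = 125.477/251.2 = 0.4995; R = Sᾱ/(1−ᾱ) = 125.477/(1−0.4995) = 250.703 sq m.
Lp = 85.6 + 10·log₁₀(4/250.703) = 85.6 + (-17.97) = 67.6 dB.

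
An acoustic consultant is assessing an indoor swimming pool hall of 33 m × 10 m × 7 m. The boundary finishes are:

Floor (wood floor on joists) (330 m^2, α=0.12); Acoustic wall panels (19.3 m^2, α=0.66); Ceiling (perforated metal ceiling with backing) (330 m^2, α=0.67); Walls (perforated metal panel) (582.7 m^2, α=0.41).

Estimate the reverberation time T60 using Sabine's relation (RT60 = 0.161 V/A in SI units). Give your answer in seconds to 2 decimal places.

Equivalent absorption area: A = 330×0.12 + 19.3×0.66 + 330×0.67 + 582.7×0.41 = 512.345 m^2.
Room volume: 2310 m³.
T = 0.161 V/A = 0.161·2310/512.345 = 0.73 s.

0.73 sec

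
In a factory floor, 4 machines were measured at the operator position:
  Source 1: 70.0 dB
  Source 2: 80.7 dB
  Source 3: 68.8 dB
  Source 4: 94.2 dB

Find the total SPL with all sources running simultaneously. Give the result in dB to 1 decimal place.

94.4 dB

Converting to relative power and adding: 10^(70.0/10) + 10^(80.7/10) + 10^(68.8/10) + 10^(94.2/10) = 2.765e+09.
L_total = 10·log₁₀(2.765e+09) = 94.4 dB.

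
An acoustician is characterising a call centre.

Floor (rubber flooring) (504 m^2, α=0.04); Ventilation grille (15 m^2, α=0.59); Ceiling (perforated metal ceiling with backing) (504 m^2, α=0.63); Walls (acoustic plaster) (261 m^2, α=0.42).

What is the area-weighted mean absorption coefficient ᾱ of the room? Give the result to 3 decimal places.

S = Σ Sᵢ = 504 + 15 + 504 + 261 = 1284.0 m^2.
A = 504*0.04 + 15*0.59 + 504*0.63 + 261*0.42 = 456.150 sabins.
ᾱ = 456.150 / 1284.0 = 0.355.

0.355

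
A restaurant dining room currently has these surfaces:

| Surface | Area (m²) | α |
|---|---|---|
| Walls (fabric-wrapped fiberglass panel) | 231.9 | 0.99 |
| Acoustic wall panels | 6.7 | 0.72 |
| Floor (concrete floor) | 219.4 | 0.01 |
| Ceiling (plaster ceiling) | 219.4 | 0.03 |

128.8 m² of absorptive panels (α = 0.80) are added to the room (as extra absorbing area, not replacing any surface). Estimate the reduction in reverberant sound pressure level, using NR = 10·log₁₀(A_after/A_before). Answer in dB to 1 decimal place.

Equivalent absorption area: A_before = 231.9·0.99 + 6.7·0.72 + 219.4·0.01 + 219.4·0.03 = 243.181 m².
Treatment contributes 128.8·0.80 = 103.040 sabins.
A_after = 243.181 + 103.040 = 346.221 sabins.
Reduction = 10 log₁₀(A_after/A_before) = 10 log₁₀(1.4237) = 1.5 dB.

1.5 dB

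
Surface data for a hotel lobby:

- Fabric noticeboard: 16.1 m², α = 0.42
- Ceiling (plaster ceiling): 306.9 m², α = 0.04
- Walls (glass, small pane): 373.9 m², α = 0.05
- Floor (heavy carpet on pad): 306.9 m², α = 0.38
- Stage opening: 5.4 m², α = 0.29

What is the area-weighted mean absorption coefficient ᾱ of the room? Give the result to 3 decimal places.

0.154

Total surface area S = 1009.2 m².
Σ(Sᵢαᵢ) = 16.1*0.42 + 306.9*0.04 + 373.9*0.05 + 306.9*0.38 + 5.4*0.29 = 155.921.
ᾱ = A/S = 0.154.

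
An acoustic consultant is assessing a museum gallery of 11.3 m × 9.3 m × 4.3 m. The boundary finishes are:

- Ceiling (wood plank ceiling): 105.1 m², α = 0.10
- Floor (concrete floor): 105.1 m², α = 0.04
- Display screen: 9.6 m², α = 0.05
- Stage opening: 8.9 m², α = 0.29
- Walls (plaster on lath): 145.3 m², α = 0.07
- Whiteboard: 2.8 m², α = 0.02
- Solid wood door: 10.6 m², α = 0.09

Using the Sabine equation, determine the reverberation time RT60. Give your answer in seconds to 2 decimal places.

A = Σ Sᵢαᵢ = 105.1·0.10 + 105.1·0.04 + 9.6·0.05 + 8.9·0.29 + 145.3·0.07 + 2.8·0.02 + 10.6·0.09 = 28.956 sabins.
V = 11.3·9.3·4.3 = 451.887 m³.
RT60 = 0.161 · V / A = 0.161 × 451.887 / 28.956 = 2.51 s.

2.51 s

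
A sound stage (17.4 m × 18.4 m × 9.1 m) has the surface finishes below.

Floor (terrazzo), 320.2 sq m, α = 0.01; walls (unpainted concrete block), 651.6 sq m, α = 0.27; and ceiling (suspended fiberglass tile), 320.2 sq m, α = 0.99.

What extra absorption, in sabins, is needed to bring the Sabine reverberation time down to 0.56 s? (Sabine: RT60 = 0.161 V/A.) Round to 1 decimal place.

341.5 sabins

Summing Sᵢαᵢ: 3.202 + 175.932 + 316.998 → A₁ = 496.132 sabins.
Target A₂ = 0.161·2913.456/0.56 = 837.619 sabins (V = 2913.456 m³).
ΔA = A₂ − A₁ = 837.619 − 496.132 = 341.5 sabins.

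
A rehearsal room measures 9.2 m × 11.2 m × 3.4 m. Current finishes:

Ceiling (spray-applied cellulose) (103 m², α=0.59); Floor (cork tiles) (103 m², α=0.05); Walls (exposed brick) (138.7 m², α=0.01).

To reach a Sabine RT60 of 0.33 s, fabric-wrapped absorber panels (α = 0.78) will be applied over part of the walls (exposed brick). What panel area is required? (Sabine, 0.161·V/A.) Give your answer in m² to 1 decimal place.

Equivalent absorption area: A₁ = 103·0.59 + 103·0.05 + 138.7·0.01 = 67.307 m².
Required A₂ = 0.161·350.336/0.33 = 170.922 sabins.
ΔA needed = 170.922 − 67.307 = 103.615 sabins.
Net gain per m²: Δα = 0.78 − 0.01 = 0.77.
Area = ΔA/Δα = 103.615/0.77 = 134.6 m².

134.6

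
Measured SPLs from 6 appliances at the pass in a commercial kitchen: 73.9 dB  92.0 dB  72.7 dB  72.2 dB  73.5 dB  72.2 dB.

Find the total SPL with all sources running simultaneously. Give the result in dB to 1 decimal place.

92.3 dB

Σ 10^(Lᵢ/10) = 1.684e+09.
Back to dB: 10·log₁₀ Σ = 92.3 dB.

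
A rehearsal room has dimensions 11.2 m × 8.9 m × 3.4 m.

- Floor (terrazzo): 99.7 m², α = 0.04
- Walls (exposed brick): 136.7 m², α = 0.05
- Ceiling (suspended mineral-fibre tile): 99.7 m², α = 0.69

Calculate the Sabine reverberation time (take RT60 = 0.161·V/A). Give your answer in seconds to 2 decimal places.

0.69 s

Total absorption A = 99.7*0.04 + 136.7*0.05 + 99.7*0.69
  = 3.988 + 6.835 + 68.793 = 79.616 m² sabins.
V = 11.2·8.9·3.4 = 338.912 m³.
T = 0.161 V/A = 0.161·338.912/79.616 = 0.69 s.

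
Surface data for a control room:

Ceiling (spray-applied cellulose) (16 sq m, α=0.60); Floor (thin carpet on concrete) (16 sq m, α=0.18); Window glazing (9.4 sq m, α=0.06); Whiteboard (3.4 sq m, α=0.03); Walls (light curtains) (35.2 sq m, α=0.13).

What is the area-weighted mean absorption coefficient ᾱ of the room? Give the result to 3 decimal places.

Total surface area S = 80.0 sq m.
Weighted sum Σ Sα = 17.722.
ᾱ = 17.722 / 80.0 = 0.222.

0.222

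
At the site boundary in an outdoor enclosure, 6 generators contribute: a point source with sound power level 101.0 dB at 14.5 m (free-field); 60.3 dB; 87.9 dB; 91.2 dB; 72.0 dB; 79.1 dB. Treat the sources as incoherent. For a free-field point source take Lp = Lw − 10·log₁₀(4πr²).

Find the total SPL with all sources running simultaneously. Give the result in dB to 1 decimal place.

93.1 dB

Source at 14.5 m: Lp = 101.0 − 10·log₁₀(4π·14.5²) = 101.0 − 10·log₁₀(2642.079) = 66.8 dB.
Σ 10^(Lᵢ/10) = 2.038e+09.
Back to dB: 10·log₁₀ Σ = 93.1 dB.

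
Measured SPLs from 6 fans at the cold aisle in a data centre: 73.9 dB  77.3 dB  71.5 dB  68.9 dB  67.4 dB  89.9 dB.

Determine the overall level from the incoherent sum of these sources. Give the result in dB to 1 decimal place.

90.3 dB

Converting to relative power and adding: 10^(73.9/10) + 10^(77.3/10) + 10^(71.5/10) + 10^(68.9/10) + 10^(67.4/10) + 10^(89.9/10) = 1.083e+09.
Combined level = 10 log₁₀(1.083e+09) = 90.3 dB.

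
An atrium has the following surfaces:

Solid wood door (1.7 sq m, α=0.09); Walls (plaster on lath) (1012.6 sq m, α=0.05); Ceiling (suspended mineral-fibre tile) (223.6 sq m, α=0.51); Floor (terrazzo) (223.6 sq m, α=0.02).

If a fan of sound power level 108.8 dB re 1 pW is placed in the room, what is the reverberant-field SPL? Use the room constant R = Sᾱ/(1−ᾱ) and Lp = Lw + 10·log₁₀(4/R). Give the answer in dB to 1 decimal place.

Σ(Sᵢαᵢ) = 1.7×0.09 + 1012.6×0.05 + 223.6×0.51 + 223.6×0.02 = 169.291; total area S = 1461.5 sq m.
ᾱ = 169.291/1461.5 = 0.1158; R = Sᾱ/(1−ᾱ) = 169.291/(1−0.1158) = 191.462 sq m.
Lp = 108.8 + 10·log₁₀(4/191.462) = 108.8 + (-16.80) = 92.0 dB.

92.0 dB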